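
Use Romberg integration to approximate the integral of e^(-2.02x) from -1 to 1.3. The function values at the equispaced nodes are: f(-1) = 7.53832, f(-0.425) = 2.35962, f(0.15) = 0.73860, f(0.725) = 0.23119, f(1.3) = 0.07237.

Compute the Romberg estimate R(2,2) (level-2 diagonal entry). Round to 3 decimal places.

R(0,0) (trapezoid, 1 panel, h=2.3000): 8.75229
R(1,0) (trapezoid, 2 panels, h=1.1500): 5.22554
R(2,0) (trapezoid, 4 panels, h=0.5750): 4.10248
R(1,1) = 5.22554 + (5.22554 − 8.75229)/3 = 4.04996
R(2,1) = 4.10248 + (4.10248 − 5.22554)/3 = 3.72813
R(2,2) = 3.72813 + (3.72813 − 4.04996)/15 = 3.70667

3.707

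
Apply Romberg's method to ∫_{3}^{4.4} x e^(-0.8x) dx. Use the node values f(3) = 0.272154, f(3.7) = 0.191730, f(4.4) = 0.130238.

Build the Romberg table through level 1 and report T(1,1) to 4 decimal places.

0.2728

T(0,0) (trapezoid, 1 panel, h=1.4000): 0.281674
T(1,0) (trapezoid, 2 panels, h=0.7000): 0.275048
T(1,1) = 0.275048 + (0.275048 − 0.281674)/3 = 0.272839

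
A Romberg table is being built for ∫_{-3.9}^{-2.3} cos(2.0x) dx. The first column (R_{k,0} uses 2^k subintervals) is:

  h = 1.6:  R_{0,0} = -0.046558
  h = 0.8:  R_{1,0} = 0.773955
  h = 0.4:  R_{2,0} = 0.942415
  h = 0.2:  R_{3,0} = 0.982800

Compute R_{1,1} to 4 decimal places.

1.0475

Richardson extrapolation on the trapezoidal column (denominator 4−1=3):
R_{1,1} = (4·0.773955 − (-0.046558)) / 3 = 1.047459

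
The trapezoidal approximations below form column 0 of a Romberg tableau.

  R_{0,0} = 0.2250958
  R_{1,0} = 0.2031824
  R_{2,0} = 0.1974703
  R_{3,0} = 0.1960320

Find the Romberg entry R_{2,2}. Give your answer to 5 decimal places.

Richardson extrapolation on the trapezoidal column (denominator 4−1=3):
R_{1,1} = 0.2031824 + (0.2031824 − 0.2250958)/3 = 0.1958779
R_{2,1} = 0.1974703 + (0.1974703 − 0.2031824)/3 = 0.1955663
R_{2,2} = 0.1955663 + (0.1955663 − 0.1958779)/15 = 0.1955455

0.19555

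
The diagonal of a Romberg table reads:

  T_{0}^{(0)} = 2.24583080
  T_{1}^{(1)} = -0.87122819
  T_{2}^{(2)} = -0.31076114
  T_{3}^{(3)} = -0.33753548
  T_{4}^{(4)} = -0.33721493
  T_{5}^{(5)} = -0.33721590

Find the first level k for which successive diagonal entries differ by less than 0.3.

k = 3

|T_{1}^{(1)} − T_{0}^{(0)}| = 3.11705899 ≥ 0.3
|T_{2}^{(2)} − T_{1}^{(1)}| = 0.56046705 ≥ 0.3
|T_{3}^{(3)} − T_{2}^{(2)}| = 0.02677434 < 0.3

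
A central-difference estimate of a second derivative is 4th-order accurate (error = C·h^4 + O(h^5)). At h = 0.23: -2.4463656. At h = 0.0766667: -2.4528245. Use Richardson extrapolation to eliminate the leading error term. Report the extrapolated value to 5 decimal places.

Extrapolated value = (81·A(h/3) − A(h)) / (81 − 1)
= (81·(-2.4528245) − (-2.4463656)) / 80
= -196.2324189 / 80 = -2.4529052

-2.45291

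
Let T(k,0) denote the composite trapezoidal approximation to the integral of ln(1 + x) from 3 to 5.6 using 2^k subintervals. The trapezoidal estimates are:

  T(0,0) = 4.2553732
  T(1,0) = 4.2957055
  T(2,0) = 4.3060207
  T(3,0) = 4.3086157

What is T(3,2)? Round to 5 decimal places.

T(2,1) = (4·4.3060207 − 4.2957055) / 3 = 4.3094591
T(3,1) = 4.3086157 + (4.3086157 − 4.3060207)/3 = 4.3094807
T(3,2) = (16·4.3094807 − 4.3094591) / 15 = 4.3094821
(Column j=1 coincides with Simpson's rule on the same nodes.)

4.30948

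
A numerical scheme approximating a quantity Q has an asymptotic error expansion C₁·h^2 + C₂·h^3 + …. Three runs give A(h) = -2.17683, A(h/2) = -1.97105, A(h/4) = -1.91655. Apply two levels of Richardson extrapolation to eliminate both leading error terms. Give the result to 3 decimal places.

-1.898

First eliminate the h^2 term (factor 2^2 = 4):
  B₁ = (4·(-1.97105) − (-2.17683))/3 = -1.90246
  B₂ = (4·(-1.91655) − (-1.97105))/3 = -1.89838
Then eliminate the h^3 term (factor 2^3 = 8):
  (8·(-1.89838) − (-1.90246))/7 = -1.89780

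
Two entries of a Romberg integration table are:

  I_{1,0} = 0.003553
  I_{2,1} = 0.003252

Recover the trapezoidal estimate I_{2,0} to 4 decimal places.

From I_{2,1} = (4·I_{2,0} − I_{1,0})/3, solve for I_{2,0}:
4·I_{2,0} = 3·0.003252 + 0.003553 = 0.013309
I_{2,0} = 0.003327

0.0033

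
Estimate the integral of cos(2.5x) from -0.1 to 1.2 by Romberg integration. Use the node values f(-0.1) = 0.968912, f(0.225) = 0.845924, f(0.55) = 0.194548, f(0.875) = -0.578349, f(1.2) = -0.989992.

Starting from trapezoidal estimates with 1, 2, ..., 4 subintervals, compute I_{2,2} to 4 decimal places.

I_{0,0} (trapezoid, 1 panel, h=1.3000): -0.013702
I_{1,0} (trapezoid, 2 panels, h=0.6500): 0.119605
I_{2,0} (trapezoid, 4 panels, h=0.3250): 0.146764
I_{1,1} = 0.119605 + (0.119605 − (-0.013702))/3 = 0.164041
I_{2,1} = 0.146764 + (0.146764 − 0.119605)/3 = 0.155817
I_{2,2} = 0.155817 + (0.155817 − 0.164041)/15 = 0.155269

0.1553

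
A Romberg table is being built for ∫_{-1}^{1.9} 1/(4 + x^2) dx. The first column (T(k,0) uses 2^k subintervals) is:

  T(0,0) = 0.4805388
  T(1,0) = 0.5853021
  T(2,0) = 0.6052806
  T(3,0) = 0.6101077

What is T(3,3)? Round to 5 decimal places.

0.61171

Richardson extrapolation on the trapezoidal column (denominator 4−1=3):
T(1,1) = (4·0.5853021 − 0.4805388) / 3 = 0.6202232
T(2,1) = 0.6052806 + (0.6052806 − 0.5853021)/3 = 0.6119401
T(3,1) = (4·0.6101077 − 0.6052806) / 3 = 0.6117167
T(2,2) = (16·0.6119401 − 0.6202232) / 15 = 0.6113879
T(3,2) = (16·0.6117167 − 0.6119401) / 15 = 0.6117018
T(3,3) = (64·0.6117018 − 0.6113879) / 63 = 0.6117068
(Column j=1 coincides with Simpson's rule on the same nodes.)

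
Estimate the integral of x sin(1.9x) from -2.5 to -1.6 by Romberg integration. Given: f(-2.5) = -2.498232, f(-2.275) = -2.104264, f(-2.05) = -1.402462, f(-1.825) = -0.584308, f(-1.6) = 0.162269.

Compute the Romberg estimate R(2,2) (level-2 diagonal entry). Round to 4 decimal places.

-1.1922

R(0,0) (trapezoid, 1 panel, h=0.9000): -1.051183
R(1,0) (trapezoid, 2 panels, h=0.4500): -1.156700
R(2,0) (trapezoid, 4 panels, h=0.2250): -1.183278
R(1,1) = -1.156700 + (-1.156700 − (-1.051183))/3 = -1.191872
R(2,1) = -1.183278 + (-1.183278 − (-1.156700))/3 = -1.192137
R(2,2) = -1.192137 + (-1.192137 − (-1.191872))/15 = -1.192155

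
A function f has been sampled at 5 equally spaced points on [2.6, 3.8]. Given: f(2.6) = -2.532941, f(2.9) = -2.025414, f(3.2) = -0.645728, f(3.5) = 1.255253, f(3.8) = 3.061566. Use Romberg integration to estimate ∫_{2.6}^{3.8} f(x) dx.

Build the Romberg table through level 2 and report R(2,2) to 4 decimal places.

R(0,0) (trapezoid, 1 panel, h=1.2000): 0.317175
R(1,0) (trapezoid, 2 panels, h=0.6000): -0.228849
R(2,0) (trapezoid, 4 panels, h=0.3000): -0.345473
R(1,1) = -0.228849 + (-0.228849 − 0.317175)/3 = -0.410857
R(2,1) = -0.345473 + (-0.345473 − (-0.228849))/3 = -0.384348
R(2,2) = -0.384348 + (-0.384348 − (-0.410857))/15 = -0.382581

-0.3826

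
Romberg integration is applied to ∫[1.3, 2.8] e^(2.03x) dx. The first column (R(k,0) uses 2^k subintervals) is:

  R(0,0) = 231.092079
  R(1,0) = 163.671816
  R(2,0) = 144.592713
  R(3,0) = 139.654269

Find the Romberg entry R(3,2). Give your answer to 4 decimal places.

Richardson extrapolation on the trapezoidal column (denominator 4−1=3):
R(2,1) = 144.592713 + (144.592713 − 163.671816)/3 = 138.233012
R(3,1) = (4·139.654269 − 144.592713) / 3 = 138.008121
R(3,2) = 138.008121 + (138.008121 − 138.233012)/15 = 137.993128

137.9931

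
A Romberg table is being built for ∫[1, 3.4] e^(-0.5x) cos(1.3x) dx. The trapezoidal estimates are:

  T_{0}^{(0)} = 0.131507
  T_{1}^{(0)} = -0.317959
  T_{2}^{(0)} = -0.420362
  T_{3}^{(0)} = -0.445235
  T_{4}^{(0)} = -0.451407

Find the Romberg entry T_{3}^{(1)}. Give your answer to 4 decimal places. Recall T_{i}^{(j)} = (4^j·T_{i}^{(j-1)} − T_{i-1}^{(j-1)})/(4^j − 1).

Richardson extrapolation on the trapezoidal column (denominator 4−1=3):
T_{3}^{(1)} = (4·(-0.445235) − (-0.420362)) / 3 = -0.453526
(Column j=1 coincides with Simpson's rule on the same nodes.)

-0.4535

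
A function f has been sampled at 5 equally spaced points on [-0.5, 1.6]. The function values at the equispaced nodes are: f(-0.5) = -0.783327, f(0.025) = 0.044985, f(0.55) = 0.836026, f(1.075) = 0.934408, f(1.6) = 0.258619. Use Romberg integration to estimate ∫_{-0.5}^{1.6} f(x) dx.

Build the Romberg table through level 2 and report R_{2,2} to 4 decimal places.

R_{0,0} (trapezoid, 1 panel, h=2.1000): -0.550943
R_{1,0} (trapezoid, 2 panels, h=1.0500): 0.602356
R_{2,0} (trapezoid, 4 panels, h=0.5250): 0.815359
R_{1,1} = 0.602356 + (0.602356 − (-0.550943))/3 = 0.986789
R_{2,1} = 0.815359 + (0.815359 − 0.602356)/3 = 0.886360
R_{2,2} = 0.886360 + (0.886360 − 0.986789)/15 = 0.879665

0.8797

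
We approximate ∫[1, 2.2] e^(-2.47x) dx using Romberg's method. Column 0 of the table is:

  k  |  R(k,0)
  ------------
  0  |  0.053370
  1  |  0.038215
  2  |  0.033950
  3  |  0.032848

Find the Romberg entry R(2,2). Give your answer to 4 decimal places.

0.0325

Richardson extrapolation on the trapezoidal column (denominator 4−1=3):
R(1,1) = (4·0.038215 − 0.053370) / 3 = 0.033163
R(2,1) = (4·0.033950 − 0.038215) / 3 = 0.032528
R(2,2) = 0.032528 + (0.032528 − 0.033163)/15 = 0.032486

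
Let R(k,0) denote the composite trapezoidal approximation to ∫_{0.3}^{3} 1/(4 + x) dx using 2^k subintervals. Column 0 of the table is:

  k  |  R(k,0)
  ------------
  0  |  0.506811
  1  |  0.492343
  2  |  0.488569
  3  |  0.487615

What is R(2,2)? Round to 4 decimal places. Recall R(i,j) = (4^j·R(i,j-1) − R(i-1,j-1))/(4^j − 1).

Richardson extrapolation on the trapezoidal column (denominator 4−1=3):
R(1,1) = 0.492343 + (0.492343 − 0.506811)/3 = 0.487520
R(2,1) = (4·0.488569 − 0.492343) / 3 = 0.487311
R(2,2) = 0.487311 + (0.487311 − 0.487520)/15 = 0.487297

0.4873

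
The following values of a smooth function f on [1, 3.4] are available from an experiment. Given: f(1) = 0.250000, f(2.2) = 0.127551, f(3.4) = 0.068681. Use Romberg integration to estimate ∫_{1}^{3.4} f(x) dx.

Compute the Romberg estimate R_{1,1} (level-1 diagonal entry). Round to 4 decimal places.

0.3316

R_{0,0} (trapezoid, 1 panel, h=2.4000): 0.382417
R_{1,0} (trapezoid, 2 panels, h=1.2000): 0.344270
R_{1,1} = 0.344270 + (0.344270 − 0.382417)/3 = 0.331554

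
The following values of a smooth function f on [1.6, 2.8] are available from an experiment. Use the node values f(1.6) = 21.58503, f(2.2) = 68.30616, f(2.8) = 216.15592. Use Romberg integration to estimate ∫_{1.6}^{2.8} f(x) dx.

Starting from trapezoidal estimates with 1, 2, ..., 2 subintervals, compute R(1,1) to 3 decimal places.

102.193

R(0,0) (trapezoid, 1 panel, h=1.2000): 142.64457
R(1,0) (trapezoid, 2 panels, h=0.6000): 112.30598
R(1,1) = 112.30598 + (112.30598 − 142.64457)/3 = 102.19312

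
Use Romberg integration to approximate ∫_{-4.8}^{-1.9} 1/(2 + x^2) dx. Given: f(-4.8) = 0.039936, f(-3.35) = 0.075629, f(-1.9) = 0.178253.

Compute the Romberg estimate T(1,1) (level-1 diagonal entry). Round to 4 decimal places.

0.2517

T(0,0) (trapezoid, 1 panel, h=2.9000): 0.316374
T(1,0) (trapezoid, 2 panels, h=1.4500): 0.267849
T(1,1) = 0.267849 + (0.267849 − 0.316374)/3 = 0.251674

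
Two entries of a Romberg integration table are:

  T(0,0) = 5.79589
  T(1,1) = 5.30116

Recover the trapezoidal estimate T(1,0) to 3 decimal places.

From T(1,1) = (4·T(1,0) − T(0,0))/3, solve for T(1,0):
4·T(1,0) = 3·5.30116 + 5.79589 = 21.69937
T(1,0) = 5.42484

5.425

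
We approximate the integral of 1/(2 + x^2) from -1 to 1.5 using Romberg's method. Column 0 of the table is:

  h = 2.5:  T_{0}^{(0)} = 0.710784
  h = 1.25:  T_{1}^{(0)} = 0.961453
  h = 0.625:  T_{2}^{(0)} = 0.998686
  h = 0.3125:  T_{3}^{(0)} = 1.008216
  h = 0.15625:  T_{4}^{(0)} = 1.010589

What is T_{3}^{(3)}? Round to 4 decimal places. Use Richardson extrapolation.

1.0115

Richardson extrapolation on the trapezoidal column (denominator 4−1=3):
T_{1}^{(1)} = (4·0.961453 − 0.710784) / 3 = 1.045009
T_{2}^{(1)} = 0.998686 + (0.998686 − 0.961453)/3 = 1.011097
T_{3}^{(1)} = (4·1.008216 − 0.998686) / 3 = 1.011393
T_{2}^{(2)} = (16·1.011097 − 1.045009) / 15 = 1.008836
T_{3}^{(2)} = (16·1.011393 − 1.011097) / 15 = 1.011413
T_{3}^{(3)} = 1.011413 + (1.011413 − 1.008836)/63 = 1.011454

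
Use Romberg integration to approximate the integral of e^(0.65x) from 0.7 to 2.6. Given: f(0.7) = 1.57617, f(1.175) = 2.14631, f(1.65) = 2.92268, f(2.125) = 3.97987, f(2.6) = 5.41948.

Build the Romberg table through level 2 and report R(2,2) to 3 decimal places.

R(0,0) (trapezoid, 1 panel, h=1.9000): 6.64587
R(1,0) (trapezoid, 2 panels, h=0.9500): 6.09948
R(2,0) (trapezoid, 4 panels, h=0.4750): 5.95968
R(1,1) = 6.09948 + (6.09948 − 6.64587)/3 = 5.91735
R(2,1) = 5.95968 + (5.95968 − 6.09948)/3 = 5.91308
R(2,2) = 5.91308 + (5.91308 − 5.91735)/15 = 5.91280

5.913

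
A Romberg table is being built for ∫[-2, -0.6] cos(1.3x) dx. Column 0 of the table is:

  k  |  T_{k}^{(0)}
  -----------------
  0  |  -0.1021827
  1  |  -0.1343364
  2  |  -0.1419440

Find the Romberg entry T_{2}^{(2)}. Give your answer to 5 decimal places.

-0.14444

Richardson extrapolation on the trapezoidal column (denominator 4−1=3):
T_{1}^{(1)} = -0.1343364 + (-0.1343364 − (-0.1021827))/3 = -0.1450543
T_{2}^{(1)} = -0.1419440 + (-0.1419440 − (-0.1343364))/3 = -0.1444799
T_{2}^{(2)} = -0.1444799 + (-0.1444799 − (-0.1450543))/15 = -0.1444416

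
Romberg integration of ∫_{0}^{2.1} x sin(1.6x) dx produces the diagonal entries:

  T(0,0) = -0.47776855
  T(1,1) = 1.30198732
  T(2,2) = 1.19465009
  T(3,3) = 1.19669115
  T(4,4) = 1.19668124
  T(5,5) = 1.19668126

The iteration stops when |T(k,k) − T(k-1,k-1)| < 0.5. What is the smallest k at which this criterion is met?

|T(1,1) − T(0,0)| = 1.77975587 ≥ 0.5
|T(2,2) − T(1,1)| = 0.10733723 < 0.5

k = 2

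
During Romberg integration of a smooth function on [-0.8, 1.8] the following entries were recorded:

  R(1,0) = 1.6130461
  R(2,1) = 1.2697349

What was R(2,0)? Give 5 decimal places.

1.35556

From R(2,1) = (4·R(2,0) − R(1,0))/3, solve for R(2,0):
4·R(2,0) = 3·1.2697349 + 1.6130461 = 5.4222508
R(2,0) = 1.3555627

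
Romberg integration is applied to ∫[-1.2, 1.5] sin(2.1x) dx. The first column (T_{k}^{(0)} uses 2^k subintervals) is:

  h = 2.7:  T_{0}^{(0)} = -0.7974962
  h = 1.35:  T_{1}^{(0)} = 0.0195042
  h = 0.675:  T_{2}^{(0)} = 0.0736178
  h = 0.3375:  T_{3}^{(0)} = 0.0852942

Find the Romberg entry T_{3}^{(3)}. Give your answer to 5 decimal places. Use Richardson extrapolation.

T_{1}^{(1)} = (4·0.0195042 − (-0.7974962)) / 3 = 0.2918377
T_{2}^{(1)} = (4·0.0736178 − 0.0195042) / 3 = 0.0916557
T_{3}^{(1)} = (4·0.0852942 − 0.0736178) / 3 = 0.0891863
T_{2}^{(2)} = (16·0.0916557 − 0.2918377) / 15 = 0.0783102
T_{3}^{(2)} = 0.0891863 + (0.0891863 − 0.0916557)/15 = 0.0890217
T_{3}^{(3)} = (64·0.0890217 − 0.0783102) / 63 = 0.0891917

0.08919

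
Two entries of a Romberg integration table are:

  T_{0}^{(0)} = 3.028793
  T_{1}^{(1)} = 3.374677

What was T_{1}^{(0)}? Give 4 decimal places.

From T_{1}^{(1)} = (4·T_{1}^{(0)} − T_{0}^{(0)})/3, solve for T_{1}^{(0)}:
4·T_{1}^{(0)} = 3·3.374677 + 3.028793 = 13.152824
T_{1}^{(0)} = 3.288206

3.2882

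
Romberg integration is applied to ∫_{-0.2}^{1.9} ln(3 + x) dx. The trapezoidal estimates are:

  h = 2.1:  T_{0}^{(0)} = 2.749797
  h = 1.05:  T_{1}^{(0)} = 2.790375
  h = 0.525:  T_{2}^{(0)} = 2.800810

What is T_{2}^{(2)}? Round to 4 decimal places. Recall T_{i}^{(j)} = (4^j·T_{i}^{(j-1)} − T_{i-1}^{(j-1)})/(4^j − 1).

2.8043

T_{1}^{(1)} = (4·2.790375 − 2.749797) / 3 = 2.803901
T_{2}^{(1)} = 2.800810 + (2.800810 − 2.790375)/3 = 2.804288
T_{2}^{(2)} = 2.804288 + (2.804288 − 2.803901)/15 = 2.804314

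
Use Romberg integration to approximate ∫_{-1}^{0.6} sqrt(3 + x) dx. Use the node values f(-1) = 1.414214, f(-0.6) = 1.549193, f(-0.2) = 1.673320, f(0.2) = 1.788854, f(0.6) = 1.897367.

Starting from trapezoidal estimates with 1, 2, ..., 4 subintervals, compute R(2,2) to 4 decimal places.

2.6681

R(0,0) (trapezoid, 1 panel, h=1.6000): 2.649265
R(1,0) (trapezoid, 2 panels, h=0.8000): 2.663288
R(2,0) (trapezoid, 4 panels, h=0.4000): 2.666863
R(1,1) = 2.663288 + (2.663288 − 2.649265)/3 = 2.667962
R(2,1) = 2.666863 + (2.666863 − 2.663288)/3 = 2.668055
R(2,2) = 2.668055 + (2.668055 − 2.667962)/15 = 2.668061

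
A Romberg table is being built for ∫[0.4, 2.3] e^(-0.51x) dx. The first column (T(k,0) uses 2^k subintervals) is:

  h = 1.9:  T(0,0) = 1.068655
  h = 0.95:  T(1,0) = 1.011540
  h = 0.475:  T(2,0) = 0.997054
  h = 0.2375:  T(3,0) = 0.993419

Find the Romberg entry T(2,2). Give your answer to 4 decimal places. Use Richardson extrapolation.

Richardson extrapolation on the trapezoidal column (denominator 4−1=3):
T(1,1) = (4·1.011540 − 1.068655) / 3 = 0.992502
T(2,1) = (4·0.997054 − 1.011540) / 3 = 0.992225
T(2,2) = 0.992225 + (0.992225 − 0.992502)/15 = 0.992207
(Column j=1 coincides with Simpson's rule on the same nodes.)

0.9922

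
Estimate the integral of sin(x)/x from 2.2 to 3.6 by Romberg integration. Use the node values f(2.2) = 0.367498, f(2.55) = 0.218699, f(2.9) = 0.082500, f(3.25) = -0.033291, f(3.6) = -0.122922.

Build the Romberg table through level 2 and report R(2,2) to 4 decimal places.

0.1343

R(0,0) (trapezoid, 1 panel, h=1.4000): 0.171203
R(1,0) (trapezoid, 2 panels, h=0.7000): 0.143352
R(2,0) (trapezoid, 4 panels, h=0.3500): 0.136569
R(1,1) = 0.143352 + (0.143352 − 0.171203)/3 = 0.134068
R(2,1) = 0.136569 + (0.136569 − 0.143352)/3 = 0.134308
R(2,2) = 0.134308 + (0.134308 − 0.134068)/15 = 0.134324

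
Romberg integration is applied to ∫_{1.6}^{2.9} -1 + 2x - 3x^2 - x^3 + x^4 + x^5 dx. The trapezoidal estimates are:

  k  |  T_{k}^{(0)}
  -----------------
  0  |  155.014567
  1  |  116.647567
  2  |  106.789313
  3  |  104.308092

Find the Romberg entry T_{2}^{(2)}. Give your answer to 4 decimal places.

T_{1}^{(1)} = 116.647567 + (116.647567 − 155.014567)/3 = 103.858567
T_{2}^{(1)} = 106.789313 + (106.789313 − 116.647567)/3 = 103.503228
T_{2}^{(2)} = (16·103.503228 − 103.858567) / 15 = 103.479539

103.4795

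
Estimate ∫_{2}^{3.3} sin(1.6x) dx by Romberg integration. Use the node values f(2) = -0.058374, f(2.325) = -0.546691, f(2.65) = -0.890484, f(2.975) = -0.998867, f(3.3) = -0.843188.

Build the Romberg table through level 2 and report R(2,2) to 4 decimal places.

R(0,0) (trapezoid, 1 panel, h=1.3000): -0.586015
R(1,0) (trapezoid, 2 panels, h=0.6500): -0.871822
R(2,0) (trapezoid, 4 panels, h=0.3250): -0.938217
R(1,1) = -0.871822 + (-0.871822 − (-0.586015))/3 = -0.967091
R(2,1) = -0.938217 + (-0.938217 − (-0.871822))/3 = -0.960349
R(2,2) = -0.960349 + (-0.960349 − (-0.967091))/15 = -0.959900

-0.9599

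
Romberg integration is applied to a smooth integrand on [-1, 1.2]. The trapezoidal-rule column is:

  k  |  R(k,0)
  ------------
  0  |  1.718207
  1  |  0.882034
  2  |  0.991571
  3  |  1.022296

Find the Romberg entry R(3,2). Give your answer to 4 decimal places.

R(2,1) = (4·0.991571 − 0.882034) / 3 = 1.028083
R(3,1) = (4·1.022296 − 0.991571) / 3 = 1.032538
R(3,2) = 1.032538 + (1.032538 − 1.028083)/15 = 1.032835

1.0328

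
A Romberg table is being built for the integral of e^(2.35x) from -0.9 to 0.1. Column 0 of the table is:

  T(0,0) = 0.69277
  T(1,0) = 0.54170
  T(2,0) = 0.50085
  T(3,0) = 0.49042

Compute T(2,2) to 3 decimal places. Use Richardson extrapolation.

T(1,1) = 0.54170 + (0.54170 − 0.69277)/3 = 0.49134
T(2,1) = (4·0.50085 − 0.54170) / 3 = 0.48723
T(2,2) = (16·0.48723 − 0.49134) / 15 = 0.48696
(Column j=1 coincides with Simpson's rule on the same nodes.)

0.487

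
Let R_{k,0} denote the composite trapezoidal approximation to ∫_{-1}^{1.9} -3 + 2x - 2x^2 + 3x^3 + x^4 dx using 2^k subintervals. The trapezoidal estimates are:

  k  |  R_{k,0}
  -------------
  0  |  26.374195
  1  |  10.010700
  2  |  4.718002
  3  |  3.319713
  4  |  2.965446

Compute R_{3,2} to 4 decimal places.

Richardson extrapolation on the trapezoidal column (denominator 4−1=3):
R_{2,1} = (4·4.718002 − 10.010700) / 3 = 2.953769
R_{3,1} = 3.319713 + (3.319713 − 4.718002)/3 = 2.853617
R_{3,2} = 2.853617 + (2.853617 − 2.953769)/15 = 2.846940

2.8469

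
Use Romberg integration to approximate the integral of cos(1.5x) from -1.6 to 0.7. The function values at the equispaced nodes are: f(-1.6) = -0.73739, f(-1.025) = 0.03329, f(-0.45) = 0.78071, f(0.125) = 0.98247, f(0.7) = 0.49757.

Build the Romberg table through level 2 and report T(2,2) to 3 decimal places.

1.027

T(0,0) (trapezoid, 1 panel, h=2.3000): -0.27579
T(1,0) (trapezoid, 2 panels, h=1.1500): 0.75992
T(2,0) (trapezoid, 4 panels, h=0.5750): 0.96402
T(1,1) = 0.75992 + (0.75992 − (-0.27579))/3 = 1.10516
T(2,1) = 0.96402 + (0.96402 − 0.75992)/3 = 1.03205
T(2,2) = 1.03205 + (1.03205 − 1.10516)/15 = 1.02718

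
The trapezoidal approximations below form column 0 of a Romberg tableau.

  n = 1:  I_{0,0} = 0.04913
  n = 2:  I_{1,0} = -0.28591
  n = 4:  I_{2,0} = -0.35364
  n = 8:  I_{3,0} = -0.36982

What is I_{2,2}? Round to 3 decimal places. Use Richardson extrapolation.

I_{1,1} = (4·(-0.28591) − 0.04913) / 3 = -0.39759
I_{2,1} = (4·(-0.35364) − (-0.28591)) / 3 = -0.37622
I_{2,2} = -0.37622 + (-0.37622 − (-0.39759))/15 = -0.37480

-0.375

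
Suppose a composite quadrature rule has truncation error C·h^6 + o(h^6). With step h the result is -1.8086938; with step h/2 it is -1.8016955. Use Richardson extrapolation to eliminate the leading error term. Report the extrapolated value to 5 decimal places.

-1.80158

The leading error scales as h^6; refining by a factor of 2 reduces it by 2^6 = 64.
Extrapolated value = (64·A(h/2) − A(h)) / (64 − 1)
= (64·(-1.8016955) − (-1.8086938)) / 63
= -113.4998182 / 63 = -1.8015844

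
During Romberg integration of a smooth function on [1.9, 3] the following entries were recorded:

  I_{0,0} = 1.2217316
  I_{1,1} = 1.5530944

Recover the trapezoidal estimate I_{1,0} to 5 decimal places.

From I_{1,1} = (4·I_{1,0} − I_{0,0})/3, solve for I_{1,0}:
4·I_{1,0} = 3·1.5530944 + 1.2217316 = 5.8810148
I_{1,0} = 1.4702537

1.47025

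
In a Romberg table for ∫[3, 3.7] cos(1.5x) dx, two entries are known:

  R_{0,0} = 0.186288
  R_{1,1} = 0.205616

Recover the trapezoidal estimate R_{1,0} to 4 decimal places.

From R_{1,1} = (4·R_{1,0} − R_{0,0})/3, solve for R_{1,0}:
4·R_{1,0} = 3·0.205616 + 0.186288 = 0.803136
R_{1,0} = 0.200784

0.2008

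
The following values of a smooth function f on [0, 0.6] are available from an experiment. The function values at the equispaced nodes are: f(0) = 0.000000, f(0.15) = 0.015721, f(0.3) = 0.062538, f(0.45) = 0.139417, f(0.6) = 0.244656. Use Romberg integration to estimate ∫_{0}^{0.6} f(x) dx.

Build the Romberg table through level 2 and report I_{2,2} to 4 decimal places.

0.0495

I_{0,0} (trapezoid, 1 panel, h=0.6000): 0.073397
I_{1,0} (trapezoid, 2 panels, h=0.3000): 0.055460
I_{2,0} (trapezoid, 4 panels, h=0.1500): 0.051001
I_{1,1} = 0.055460 + (0.055460 − 0.073397)/3 = 0.049481
I_{2,1} = 0.051001 + (0.051001 − 0.055460)/3 = 0.049515
I_{2,2} = 0.049515 + (0.049515 − 0.049481)/15 = 0.049517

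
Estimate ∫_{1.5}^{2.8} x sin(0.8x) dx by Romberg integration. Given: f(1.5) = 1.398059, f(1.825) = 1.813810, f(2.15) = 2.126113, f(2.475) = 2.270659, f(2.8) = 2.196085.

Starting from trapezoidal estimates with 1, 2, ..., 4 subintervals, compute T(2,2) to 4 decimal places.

2.6199

T(0,0) (trapezoid, 1 panel, h=1.3000): 2.336194
T(1,0) (trapezoid, 2 panels, h=0.6500): 2.550070
T(2,0) (trapezoid, 4 panels, h=0.3250): 2.602488
T(1,1) = 2.550070 + (2.550070 − 2.336194)/3 = 2.621362
T(2,1) = 2.602488 + (2.602488 − 2.550070)/3 = 2.619961
T(2,2) = 2.619961 + (2.619961 − 2.621362)/15 = 2.619868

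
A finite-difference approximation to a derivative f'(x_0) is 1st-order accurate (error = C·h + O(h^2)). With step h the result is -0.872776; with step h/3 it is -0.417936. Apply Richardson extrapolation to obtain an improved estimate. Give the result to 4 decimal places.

-0.1905

The leading error scales as h; refining by a factor of 3 reduces it by 3^1 = 3.
Extrapolated value = (3·A(h/3) − A(h)) / (3 − 1)
= (3·(-0.417936) − (-0.872776)) / 2
= -0.381032 / 2 = -0.190516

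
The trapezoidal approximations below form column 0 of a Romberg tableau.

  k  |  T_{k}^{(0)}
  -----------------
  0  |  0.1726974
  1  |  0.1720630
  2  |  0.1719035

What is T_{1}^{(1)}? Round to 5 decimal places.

Richardson extrapolation on the trapezoidal column (denominator 4−1=3):
T_{1}^{(1)} = (4·0.1720630 − 0.1726974) / 3 = 0.1718515

0.17185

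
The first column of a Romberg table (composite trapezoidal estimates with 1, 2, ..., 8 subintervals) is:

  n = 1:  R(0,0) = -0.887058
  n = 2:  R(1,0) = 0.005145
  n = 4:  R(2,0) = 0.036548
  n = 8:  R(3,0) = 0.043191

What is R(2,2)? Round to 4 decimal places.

0.0300

Richardson extrapolation on the trapezoidal column (denominator 4−1=3):
R(1,1) = (4·0.005145 − (-0.887058)) / 3 = 0.302546
R(2,1) = 0.036548 + (0.036548 − 0.005145)/3 = 0.047016
R(2,2) = 0.047016 + (0.047016 − 0.302546)/15 = 0.029981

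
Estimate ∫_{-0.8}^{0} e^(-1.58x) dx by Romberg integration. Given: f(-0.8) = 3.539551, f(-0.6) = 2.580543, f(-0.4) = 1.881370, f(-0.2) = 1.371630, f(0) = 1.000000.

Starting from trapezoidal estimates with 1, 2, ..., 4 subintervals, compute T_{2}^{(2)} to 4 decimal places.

1.6073

T_{0}^{(0)} (trapezoid, 1 panel, h=0.8000): 1.815820
T_{1}^{(0)} (trapezoid, 2 panels, h=0.4000): 1.660458
T_{2}^{(0)} (trapezoid, 4 panels, h=0.2000): 1.620664
T_{1}^{(1)} = 1.660458 + (1.660458 − 1.815820)/3 = 1.608671
T_{2}^{(1)} = 1.620664 + (1.620664 − 1.660458)/3 = 1.607399
T_{2}^{(2)} = 1.607399 + (1.607399 − 1.608671)/15 = 1.607314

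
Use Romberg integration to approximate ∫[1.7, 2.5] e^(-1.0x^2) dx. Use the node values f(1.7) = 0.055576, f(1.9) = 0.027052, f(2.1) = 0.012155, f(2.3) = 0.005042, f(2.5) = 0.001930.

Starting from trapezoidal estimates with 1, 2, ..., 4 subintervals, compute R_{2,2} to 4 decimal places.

0.0140

R_{0,0} (trapezoid, 1 panel, h=0.8000): 0.023002
R_{1,0} (trapezoid, 2 panels, h=0.4000): 0.016363
R_{2,0} (trapezoid, 4 panels, h=0.2000): 0.014600
R_{1,1} = 0.016363 + (0.016363 − 0.023002)/3 = 0.014150
R_{2,1} = 0.014600 + (0.014600 − 0.016363)/3 = 0.014012
R_{2,2} = 0.014012 + (0.014012 − 0.014150)/15 = 0.014003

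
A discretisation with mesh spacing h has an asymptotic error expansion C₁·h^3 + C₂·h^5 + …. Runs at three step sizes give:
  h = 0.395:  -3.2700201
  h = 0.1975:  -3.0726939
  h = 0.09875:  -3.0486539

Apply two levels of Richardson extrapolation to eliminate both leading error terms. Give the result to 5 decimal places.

First eliminate the h^3 term (factor 2^3 = 8):
  B₁ = (8·(-3.0726939) − (-3.2700201))/7 = -3.0445044
  B₂ = (8·(-3.0486539) − (-3.0726939))/7 = -3.0452196
Then eliminate the h^5 term (factor 2^5 = 32):
  (32·(-3.0452196) − (-3.0445044))/31 = -3.0452427

-3.04524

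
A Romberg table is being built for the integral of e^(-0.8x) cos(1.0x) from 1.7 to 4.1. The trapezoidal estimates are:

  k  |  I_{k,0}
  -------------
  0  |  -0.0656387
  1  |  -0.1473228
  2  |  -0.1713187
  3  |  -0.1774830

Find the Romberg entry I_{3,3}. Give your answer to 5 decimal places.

-0.17955

Richardson extrapolation on the trapezoidal column (denominator 4−1=3):
I_{1,1} = -0.1473228 + (-0.1473228 − (-0.0656387))/3 = -0.1745508
I_{2,1} = (4·(-0.1713187) − (-0.1473228)) / 3 = -0.1793173
I_{3,1} = -0.1774830 + (-0.1774830 − (-0.1713187))/3 = -0.1795378
I_{2,2} = (16·(-0.1793173) − (-0.1745508)) / 15 = -0.1796351
I_{3,2} = (16·(-0.1795378) − (-0.1793173)) / 15 = -0.1795525
I_{3,3} = (64·(-0.1795525) − (-0.1796351)) / 63 = -0.1795512
(Column j=1 coincides with Simpson's rule on the same nodes.)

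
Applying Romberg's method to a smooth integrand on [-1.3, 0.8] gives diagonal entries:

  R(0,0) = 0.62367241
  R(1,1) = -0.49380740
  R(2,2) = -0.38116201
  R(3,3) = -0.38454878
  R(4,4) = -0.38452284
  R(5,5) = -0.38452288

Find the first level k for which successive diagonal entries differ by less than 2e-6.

|R(1,1) − R(0,0)| = 1.11747981 ≥ 2e-6
|R(2,2) − R(1,1)| = 0.11264539 ≥ 2e-6
|R(3,3) − R(2,2)| = 0.00338677 ≥ 2e-6
|R(4,4) − R(3,3)| = 0.00002594 ≥ 2e-6
|R(5,5) − R(4,4)| = 0.00000004 < 2e-6

k = 5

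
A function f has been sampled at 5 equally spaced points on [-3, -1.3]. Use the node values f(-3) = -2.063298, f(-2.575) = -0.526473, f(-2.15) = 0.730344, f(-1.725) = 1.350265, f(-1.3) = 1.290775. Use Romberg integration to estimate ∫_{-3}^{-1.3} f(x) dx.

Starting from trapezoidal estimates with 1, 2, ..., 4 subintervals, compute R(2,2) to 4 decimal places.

R(0,0) (trapezoid, 1 panel, h=1.7000): -0.656645
R(1,0) (trapezoid, 2 panels, h=0.8500): 0.292470
R(2,0) (trapezoid, 4 panels, h=0.4250): 0.496347
R(1,1) = 0.292470 + (0.292470 − (-0.656645))/3 = 0.608842
R(2,1) = 0.496347 + (0.496347 − 0.292470)/3 = 0.564306
R(2,2) = 0.564306 + (0.564306 − 0.608842)/15 = 0.561337

0.5613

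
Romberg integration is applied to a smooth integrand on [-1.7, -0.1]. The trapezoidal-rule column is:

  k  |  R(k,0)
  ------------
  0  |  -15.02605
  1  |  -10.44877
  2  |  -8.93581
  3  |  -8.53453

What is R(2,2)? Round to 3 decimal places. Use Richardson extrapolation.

-8.399

Richardson extrapolation on the trapezoidal column (denominator 4−1=3):
R(1,1) = -10.44877 + (-10.44877 − (-15.02605))/3 = -8.92301
R(2,1) = -8.93581 + (-8.93581 − (-10.44877))/3 = -8.43149
R(2,2) = -8.43149 + (-8.43149 − (-8.92301))/15 = -8.39872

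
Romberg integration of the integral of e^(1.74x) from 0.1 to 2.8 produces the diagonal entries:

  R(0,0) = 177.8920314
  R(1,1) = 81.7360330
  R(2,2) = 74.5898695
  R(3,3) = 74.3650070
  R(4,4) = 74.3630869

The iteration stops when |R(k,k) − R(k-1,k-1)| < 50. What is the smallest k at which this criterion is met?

|R(1,1) − R(0,0)| = 96.1559984 ≥ 50
|R(2,2) − R(1,1)| = 7.1461635 < 50

k = 2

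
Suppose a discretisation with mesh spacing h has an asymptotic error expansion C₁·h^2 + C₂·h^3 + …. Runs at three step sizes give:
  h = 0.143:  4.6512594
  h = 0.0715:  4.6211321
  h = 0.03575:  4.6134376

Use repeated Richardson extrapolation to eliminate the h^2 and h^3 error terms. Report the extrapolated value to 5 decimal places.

4.61084

First eliminate the h^2 term (factor 2^2 = 4):
  B₁ = (4·4.6211321 − 4.6512594)/3 = 4.6110897
  B₂ = (4·4.6134376 − 4.6211321)/3 = 4.6108728
Then eliminate the h^3 term (factor 2^3 = 8):
  (8·4.6108728 − 4.6110897)/7 = 4.6108418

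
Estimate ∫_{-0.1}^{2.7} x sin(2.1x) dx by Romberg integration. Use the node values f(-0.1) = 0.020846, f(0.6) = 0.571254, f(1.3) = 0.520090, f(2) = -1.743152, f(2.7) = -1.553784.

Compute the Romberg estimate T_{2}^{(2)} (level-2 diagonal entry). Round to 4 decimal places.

T_{0}^{(0)} (trapezoid, 1 panel, h=2.8000): -2.146113
T_{1}^{(0)} (trapezoid, 2 panels, h=1.4000): -0.344931
T_{2}^{(0)} (trapezoid, 4 panels, h=0.7000): -0.992794
T_{1}^{(1)} = -0.344931 + (-0.344931 − (-2.146113))/3 = 0.255463
T_{2}^{(1)} = -0.992794 + (-0.992794 − (-0.344931))/3 = -1.208748
T_{2}^{(2)} = -1.208748 + (-1.208748 − 0.255463)/15 = -1.306362

-1.3064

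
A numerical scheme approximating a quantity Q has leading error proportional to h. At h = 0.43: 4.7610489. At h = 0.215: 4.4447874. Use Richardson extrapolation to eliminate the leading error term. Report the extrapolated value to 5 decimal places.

Extrapolated value = (2·A(h/2) − A(h)) / (2 − 1)
= (2·4.4447874 − 4.7610489) / 1
= 4.1285259 / 1 = 4.1285259

4.12853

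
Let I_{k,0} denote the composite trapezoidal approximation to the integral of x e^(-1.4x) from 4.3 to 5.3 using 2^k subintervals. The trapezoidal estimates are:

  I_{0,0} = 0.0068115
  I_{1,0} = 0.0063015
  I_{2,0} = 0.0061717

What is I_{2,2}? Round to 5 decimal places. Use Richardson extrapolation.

Richardson extrapolation on the trapezoidal column (denominator 4−1=3):
I_{1,1} = 0.0063015 + (0.0063015 − 0.0068115)/3 = 0.0061315
I_{2,1} = (4·0.0061717 − 0.0063015) / 3 = 0.0061284
I_{2,2} = 0.0061284 + (0.0061284 − 0.0061315)/15 = 0.0061282

0.00613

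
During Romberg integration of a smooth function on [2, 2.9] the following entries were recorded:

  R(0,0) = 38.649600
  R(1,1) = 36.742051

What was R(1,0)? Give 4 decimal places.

37.2189

From R(1,1) = (4·R(1,0) − R(0,0))/3, solve for R(1,0):
4·R(1,0) = 3·36.742051 + 38.649600 = 148.875753
R(1,0) = 37.218938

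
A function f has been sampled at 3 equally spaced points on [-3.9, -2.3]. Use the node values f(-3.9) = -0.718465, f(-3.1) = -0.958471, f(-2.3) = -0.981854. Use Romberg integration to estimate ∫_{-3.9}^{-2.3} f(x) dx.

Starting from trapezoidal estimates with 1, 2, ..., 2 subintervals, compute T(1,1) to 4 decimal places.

-1.4758

T(0,0) (trapezoid, 1 panel, h=1.6000): -1.360255
T(1,0) (trapezoid, 2 panels, h=0.8000): -1.446904
T(1,1) = -1.446904 + (-1.446904 − (-1.360255))/3 = -1.475787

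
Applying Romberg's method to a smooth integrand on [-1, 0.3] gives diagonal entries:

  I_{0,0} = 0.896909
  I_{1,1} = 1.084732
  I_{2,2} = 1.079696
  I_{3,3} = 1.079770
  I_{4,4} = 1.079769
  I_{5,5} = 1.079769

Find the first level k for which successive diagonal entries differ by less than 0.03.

|I_{1,1} − I_{0,0}| = 0.187823 ≥ 0.03
|I_{2,2} − I_{1,1}| = 0.005036 < 0.03

k = 2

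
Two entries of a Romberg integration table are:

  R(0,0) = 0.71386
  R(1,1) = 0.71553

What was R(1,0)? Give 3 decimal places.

0.715

From R(1,1) = (4·R(1,0) − R(0,0))/3, solve for R(1,0):
4·R(1,0) = 3·0.71553 + 0.71386 = 2.86045
R(1,0) = 0.71511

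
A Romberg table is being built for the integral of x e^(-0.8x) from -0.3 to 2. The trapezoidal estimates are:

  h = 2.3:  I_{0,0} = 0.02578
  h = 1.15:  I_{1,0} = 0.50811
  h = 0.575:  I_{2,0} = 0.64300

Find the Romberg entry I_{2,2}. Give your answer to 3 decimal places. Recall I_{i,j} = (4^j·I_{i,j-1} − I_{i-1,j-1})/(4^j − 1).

I_{1,1} = (4·0.50811 − 0.02578) / 3 = 0.66889
I_{2,1} = 0.64300 + (0.64300 − 0.50811)/3 = 0.68796
I_{2,2} = 0.68796 + (0.68796 − 0.66889)/15 = 0.68923
(Column j=1 coincides with Simpson's rule on the same nodes.)

0.689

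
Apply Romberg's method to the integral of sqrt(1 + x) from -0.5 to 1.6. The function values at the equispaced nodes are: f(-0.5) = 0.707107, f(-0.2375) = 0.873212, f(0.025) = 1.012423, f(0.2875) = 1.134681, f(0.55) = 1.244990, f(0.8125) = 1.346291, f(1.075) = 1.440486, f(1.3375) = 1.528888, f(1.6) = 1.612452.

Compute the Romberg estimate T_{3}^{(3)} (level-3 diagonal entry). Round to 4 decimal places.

2.5592

T_{0}^{(0)} (trapezoid, 1 panel, h=2.1000): 2.435537
T_{1}^{(0)} (trapezoid, 2 panels, h=1.0500): 2.525008
T_{2}^{(0)} (trapezoid, 4 panels, h=0.5250): 2.550281
T_{3}^{(0)} (trapezoid, 8 panels, h=0.2625): 2.556947
T_{1}^{(1)} = 2.525008 + (2.525008 − 2.435537)/3 = 2.554832
T_{2}^{(1)} = 2.550281 + (2.550281 − 2.525008)/3 = 2.558705
T_{3}^{(1)} = 2.556947 + (2.556947 − 2.550281)/3 = 2.559169
T_{2}^{(2)} = 2.558705 + (2.558705 − 2.554832)/15 = 2.558963
T_{3}^{(2)} = 2.559169 + (2.559169 − 2.558705)/15 = 2.559200
T_{3}^{(3)} = 2.559200 + (2.559200 − 2.558963)/63 = 2.559204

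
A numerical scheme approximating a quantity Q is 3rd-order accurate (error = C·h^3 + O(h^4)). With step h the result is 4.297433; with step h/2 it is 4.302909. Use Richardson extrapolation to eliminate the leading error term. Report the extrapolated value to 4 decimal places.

4.3037

The leading error scales as h^3; refining by a factor of 2 reduces it by 2^3 = 8.
Extrapolated value = (8·A(h/2) − A(h)) / (8 − 1)
= (8·4.302909 − 4.297433) / 7
= 30.125839 / 7 = 4.303691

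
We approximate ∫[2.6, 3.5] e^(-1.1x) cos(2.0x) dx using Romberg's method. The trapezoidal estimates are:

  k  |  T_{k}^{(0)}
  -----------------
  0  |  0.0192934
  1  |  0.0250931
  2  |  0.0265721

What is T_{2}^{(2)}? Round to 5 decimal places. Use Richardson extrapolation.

Richardson extrapolation on the trapezoidal column (denominator 4−1=3):
T_{1}^{(1)} = (4·0.0250931 − 0.0192934) / 3 = 0.0270263
T_{2}^{(1)} = 0.0265721 + (0.0265721 − 0.0250931)/3 = 0.0270651
T_{2}^{(2)} = (16·0.0270651 − 0.0270263) / 15 = 0.0270677

0.02707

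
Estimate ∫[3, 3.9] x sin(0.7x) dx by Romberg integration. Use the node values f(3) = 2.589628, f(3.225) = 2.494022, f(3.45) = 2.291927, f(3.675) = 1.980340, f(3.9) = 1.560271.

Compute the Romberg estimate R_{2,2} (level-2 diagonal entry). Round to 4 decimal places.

R_{0,0} (trapezoid, 1 panel, h=0.9000): 1.867455
R_{1,0} (trapezoid, 2 panels, h=0.4500): 1.965094
R_{2,0} (trapezoid, 4 panels, h=0.2250): 1.989279
R_{1,1} = 1.965094 + (1.965094 − 1.867455)/3 = 1.997640
R_{2,1} = 1.989279 + (1.989279 − 1.965094)/3 = 1.997341
R_{2,2} = 1.997341 + (1.997341 − 1.997640)/15 = 1.997321

1.9973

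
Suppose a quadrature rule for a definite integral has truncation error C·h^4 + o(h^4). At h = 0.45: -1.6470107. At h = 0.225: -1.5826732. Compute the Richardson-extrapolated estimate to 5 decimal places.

-1.57838

Extrapolated value = (16·A(h/2) − A(h)) / (16 − 1)
= (16·(-1.5826732) − (-1.6470107)) / 15
= -23.6757605 / 15 = -1.5783840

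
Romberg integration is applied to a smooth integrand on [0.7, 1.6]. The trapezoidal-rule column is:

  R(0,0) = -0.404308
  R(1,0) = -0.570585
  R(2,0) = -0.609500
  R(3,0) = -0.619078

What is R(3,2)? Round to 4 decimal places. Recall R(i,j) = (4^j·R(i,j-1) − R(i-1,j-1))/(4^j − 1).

-0.6223

Richardson extrapolation on the trapezoidal column (denominator 4−1=3):
R(2,1) = (4·(-0.609500) − (-0.570585)) / 3 = -0.622472
R(3,1) = -0.619078 + (-0.619078 − (-0.609500))/3 = -0.622271
R(3,2) = (16·(-0.622271) − (-0.622472)) / 15 = -0.622258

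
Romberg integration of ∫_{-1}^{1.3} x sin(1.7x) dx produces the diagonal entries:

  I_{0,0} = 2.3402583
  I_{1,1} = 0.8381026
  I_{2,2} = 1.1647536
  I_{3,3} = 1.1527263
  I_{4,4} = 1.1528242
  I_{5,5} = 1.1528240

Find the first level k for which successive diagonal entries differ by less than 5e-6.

|I_{1,1} − I_{0,0}| = 1.5021557 ≥ 5e-6
|I_{2,2} − I_{1,1}| = 0.3266510 ≥ 5e-6
|I_{3,3} − I_{2,2}| = 0.0120273 ≥ 5e-6
|I_{4,4} − I_{3,3}| = 0.0000979 ≥ 5e-6
|I_{5,5} − I_{4,4}| = 0.0000002 < 5e-6

k = 5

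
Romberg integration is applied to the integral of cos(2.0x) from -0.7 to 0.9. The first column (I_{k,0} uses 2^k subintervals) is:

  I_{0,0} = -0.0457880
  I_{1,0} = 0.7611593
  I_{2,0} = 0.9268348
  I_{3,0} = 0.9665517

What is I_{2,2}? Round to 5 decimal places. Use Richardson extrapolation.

Richardson extrapolation on the trapezoidal column (denominator 4−1=3):
I_{1,1} = (4·0.7611593 − (-0.0457880)) / 3 = 1.0301417
I_{2,1} = (4·0.9268348 − 0.7611593) / 3 = 0.9820600
I_{2,2} = (16·0.9820600 − 1.0301417) / 15 = 0.9788546
(Column j=1 coincides with Simpson's rule on the same nodes.)

0.97885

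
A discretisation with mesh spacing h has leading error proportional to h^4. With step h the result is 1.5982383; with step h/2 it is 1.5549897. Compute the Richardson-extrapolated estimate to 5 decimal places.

The leading error scales as h^4; refining by a factor of 2 reduces it by 2^4 = 16.
Extrapolated value = (16·A(h/2) − A(h)) / (16 − 1)
= (16·1.5549897 − 1.5982383) / 15
= 23.2815969 / 15 = 1.5521065

1.55211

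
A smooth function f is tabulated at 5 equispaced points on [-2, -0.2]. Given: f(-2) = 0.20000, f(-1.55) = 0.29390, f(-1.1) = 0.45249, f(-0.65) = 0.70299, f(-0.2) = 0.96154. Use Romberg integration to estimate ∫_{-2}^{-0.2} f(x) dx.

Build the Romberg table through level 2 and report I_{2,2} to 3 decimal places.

0.909

I_{0,0} (trapezoid, 1 panel, h=1.8000): 1.04539
I_{1,0} (trapezoid, 2 panels, h=0.9000): 0.92993
I_{2,0} (trapezoid, 4 panels, h=0.4500): 0.91357
I_{1,1} = 0.92993 + (0.92993 − 1.04539)/3 = 0.89144
I_{2,1} = 0.91357 + (0.91357 − 0.92993)/3 = 0.90812
I_{2,2} = 0.90812 + (0.90812 − 0.89144)/15 = 0.90923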